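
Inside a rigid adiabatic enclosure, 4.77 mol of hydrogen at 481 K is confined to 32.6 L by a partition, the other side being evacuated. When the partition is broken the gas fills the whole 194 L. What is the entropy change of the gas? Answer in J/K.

ΔS_gas = 70.7 J/K

No heat is exchanged and no work is done, so the ideal-gas temperature stays constant.
Entropy is a state function; using a reversible isothermal path, ΔS_gas = nR ln(V₂/V₁) = 4.77 × 8.314 × ln(194/32.6) = 70.7 J/K.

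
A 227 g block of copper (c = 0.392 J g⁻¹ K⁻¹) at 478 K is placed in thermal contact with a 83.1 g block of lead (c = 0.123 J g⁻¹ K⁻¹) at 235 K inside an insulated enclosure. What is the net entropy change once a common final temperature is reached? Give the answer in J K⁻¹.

Energy balance: T_f = (m₁c₁T₁ + m₂c₂T₂)/(m₁c₁ + m₂c₂) = 452.96 K.
ΔS₁ = m₁c₁ ln(T_f/T₁) = 88.984 × ln(452.96/478) = -4.787 J/K.
ΔS₂ = m₂c₂ ln(T_f/T₂) = 10.2213 × ln(452.96/235) = 6.707 J/K.
ΔS_total = -4.787 + 6.707 = 1.92 J/K.

ΔS_total = 1.92 J/K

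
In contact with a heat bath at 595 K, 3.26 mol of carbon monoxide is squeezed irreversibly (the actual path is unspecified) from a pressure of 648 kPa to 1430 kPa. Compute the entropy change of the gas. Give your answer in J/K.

Entropy is a state function, so ΔS_gas depends only on the end states.
For an isothermal ideal gas ΔS_gas = nR ln(P₁/P₂) = 3.26 × 8.314 × ln(648/1430) = -21.5 J/K.

ΔS_gas = -21.5 J/K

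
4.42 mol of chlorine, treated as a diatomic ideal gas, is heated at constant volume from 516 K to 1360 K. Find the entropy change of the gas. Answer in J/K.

At constant volume, ΔS = nC_V ln(T₂/T₁) with C_V = 5R/2 = 20.79 J mol⁻¹ K⁻¹.
ΔS = 4.42 × 20.79 × ln(1360/516) = 89 J/K.

ΔS = 89 J/K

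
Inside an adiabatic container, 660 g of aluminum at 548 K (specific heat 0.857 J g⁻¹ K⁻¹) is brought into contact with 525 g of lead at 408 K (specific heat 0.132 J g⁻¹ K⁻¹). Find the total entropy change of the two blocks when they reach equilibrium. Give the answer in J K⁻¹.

ΔS_total = 2.49 J/K

Energy balance: T_f = (m₁c₁T₁ + m₂c₂T₂)/(m₁c₁ + m₂c₂) = 532.72 K.
ΔS₁ = m₁c₁ ln(T_f/T₁) = 565.62 × ln(532.72/548) = -15.996 J/K.
ΔS₂ = m₂c₂ ln(T_f/T₂) = 69.3 × ln(532.72/408) = 18.484 J/K.
ΔS_total = -15.996 + 18.484 = 2.49 J/K.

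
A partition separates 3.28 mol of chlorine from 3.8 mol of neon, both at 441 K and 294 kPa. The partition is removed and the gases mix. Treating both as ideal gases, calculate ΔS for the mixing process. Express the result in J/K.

Mole fractions: x_A = 3.28/7.08 = 0.463, x_B = 0.537.
ΔS_mix = −R(n_A ln x_A + n_B ln x_B) = −8.314 × (3.28 ln 0.463 + 3.8 ln 0.537) = 40.6 J/K.

ΔS_mix = 40.6 J/K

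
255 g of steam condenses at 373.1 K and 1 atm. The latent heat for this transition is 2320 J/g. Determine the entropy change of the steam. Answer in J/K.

ΔS = -1590 J/K

Heat released by the substance: Q = −mL = −255 × 2320 = −591600 J.
At constant T, ΔS = Q_rev/T = −591600 / 373.1 = -1590 J/K.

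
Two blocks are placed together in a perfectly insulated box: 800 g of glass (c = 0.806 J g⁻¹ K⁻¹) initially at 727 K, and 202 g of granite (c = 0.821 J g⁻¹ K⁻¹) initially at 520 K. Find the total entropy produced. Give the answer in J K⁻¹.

Energy balance: T_f = (m₁c₁T₁ + m₂c₂T₂)/(m₁c₁ + m₂c₂) = 684.65 K.
ΔS₁ = m₁c₁ ln(T_f/T₁) = 644.8 × ln(684.65/727) = -38.7 J/K.
ΔS₂ = m₂c₂ ln(T_f/T₂) = 165.842 × ln(684.65/520) = 45.62 J/K.
ΔS_total = -38.7 + 45.62 = 6.92 J/K.

ΔS_total = 6.92 J/K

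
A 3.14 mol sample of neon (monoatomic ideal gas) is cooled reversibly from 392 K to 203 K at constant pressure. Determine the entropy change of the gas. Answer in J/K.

ΔS = -42.9 J/K

At constant pressure, ΔS = nC_p ln(T₂/T₁) with C_p = 5R/2 = 20.79 J mol⁻¹ K⁻¹.
ΔS = 3.14 × 20.79 × ln(203/392) = -42.9 J/K.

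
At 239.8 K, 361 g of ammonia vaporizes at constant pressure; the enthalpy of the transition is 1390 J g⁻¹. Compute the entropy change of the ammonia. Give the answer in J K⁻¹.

ΔS = 2090 J/K

Heat absorbed by the substance: Q = mL = 361 × 1390 = 501790 J.
At constant T, ΔS = Q_rev/T = 501790 / 239.8 = 2090 J/K.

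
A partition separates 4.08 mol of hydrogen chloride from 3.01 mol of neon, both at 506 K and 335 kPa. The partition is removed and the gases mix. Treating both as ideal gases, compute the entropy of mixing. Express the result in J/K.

Mole fractions: x_A = 4.08/7.09 = 0.575, x_B = 0.425.
ΔS_mix = −R(n_A ln x_A + n_B ln x_B) = −8.314 × (4.08 ln 0.575 + 3.01 ln 0.425) = 40.2 J/K.

ΔS_mix = 40.2 J/K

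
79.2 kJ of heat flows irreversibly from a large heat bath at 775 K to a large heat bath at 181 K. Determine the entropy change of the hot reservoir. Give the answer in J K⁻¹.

The hot reservoir loses heat Q, so ΔS_hot = −Q/T_H = −79200/775 = -102 J/K.

ΔS_hot = -102 J/K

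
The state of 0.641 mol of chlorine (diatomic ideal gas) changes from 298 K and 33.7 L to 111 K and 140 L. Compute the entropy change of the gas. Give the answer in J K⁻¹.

ΔS = -5.57 J/K

Entropy is a state function: ΔS = nC_V ln(T₂/T₁) + nR ln(V₂/V₁), with C_V = 5R/2 = 20.79 J mol⁻¹ K⁻¹ for a diatomic ideal gas.
ΔS = 0.641 × [20.79 × ln(111/298) + 8.314 × ln(140/33.7)] = -5.57 J/K.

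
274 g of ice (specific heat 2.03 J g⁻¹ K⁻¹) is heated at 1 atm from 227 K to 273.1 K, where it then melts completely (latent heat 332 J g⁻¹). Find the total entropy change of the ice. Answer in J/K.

Warming step: ΔS₁ = m c ln(T_tr/T_i) = 274 × 2.03 × ln(273.1/227) = 102.8 J/K.
Phase change: ΔS₂ = +mL/T_tr = 274 × 332 / 273.1 = 333.1 J/K.
ΔS_total = (102.8) + (333.1) = 436 J/K.

ΔS = 436 J/K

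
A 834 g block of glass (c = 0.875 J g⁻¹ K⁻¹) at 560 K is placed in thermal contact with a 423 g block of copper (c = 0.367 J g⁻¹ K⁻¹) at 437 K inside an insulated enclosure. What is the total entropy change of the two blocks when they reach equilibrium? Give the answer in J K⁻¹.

Energy balance: T_f = (m₁c₁T₁ + m₂c₂T₂)/(m₁c₁ + m₂c₂) = 538.42 K.
ΔS₁ = m₁c₁ ln(T_f/T₁) = 729.75 × ln(538.42/560) = -28.67 J/K.
ΔS₂ = m₂c₂ ln(T_f/T₂) = 155.241 × ln(538.42/437) = 32.4 J/K.
ΔS_total = -28.67 + 32.4 = 3.73 J/K.

ΔS_total = 3.73 J/K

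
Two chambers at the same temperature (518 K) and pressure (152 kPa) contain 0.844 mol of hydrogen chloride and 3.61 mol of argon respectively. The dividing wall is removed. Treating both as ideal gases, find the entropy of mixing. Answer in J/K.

Mole fractions: x_A = 0.844/4.45 = 0.189, x_B = 0.811.
ΔS_mix = −R(n_A ln x_A + n_B ln x_B) = −8.314 × (0.844 ln 0.189 + 3.61 ln 0.811) = 18 J/K.

ΔS_mix = 18 J/K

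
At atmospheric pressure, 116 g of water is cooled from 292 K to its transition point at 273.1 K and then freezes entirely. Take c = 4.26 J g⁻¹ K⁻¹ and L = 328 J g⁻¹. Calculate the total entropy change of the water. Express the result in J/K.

ΔS = -172 J/K

Cooling step: ΔS₁ = m c ln(T_tr/T_i) = 116 × 4.26 × ln(273.1/292) = -33.07 J/K.
Phase change: ΔS₂ = −mL/T_tr = −116 × 328 / 273.1 = -139.3 J/K.
ΔS_total = (-33.07) + (-139.3) = -172 J/K.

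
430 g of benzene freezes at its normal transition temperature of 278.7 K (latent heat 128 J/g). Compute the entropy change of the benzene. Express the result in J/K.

Heat released by the substance: Q = −mL = −430 × 128 = −55040 J.
At constant T, ΔS = Q_rev/T = −55040 / 278.7 = -197 J/K.

ΔS = -197 J/K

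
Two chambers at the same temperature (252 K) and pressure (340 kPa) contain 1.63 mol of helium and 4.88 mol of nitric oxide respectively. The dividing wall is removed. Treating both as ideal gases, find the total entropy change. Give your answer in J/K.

Mole fractions: x_A = 1.63/6.51 = 0.25, x_B = 0.75.
ΔS_mix = −R(n_A ln x_A + n_B ln x_B) = −8.314 × (1.63 ln 0.25 + 4.88 ln 0.75) = 30.5 J/K.

ΔS_mix = 30.5 J/K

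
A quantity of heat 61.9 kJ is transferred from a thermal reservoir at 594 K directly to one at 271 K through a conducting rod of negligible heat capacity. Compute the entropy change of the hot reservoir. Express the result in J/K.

ΔS_hot = -104 J/K

The hot reservoir loses heat Q, so ΔS_hot = −Q/T_H = −61900/594 = -104 J/K.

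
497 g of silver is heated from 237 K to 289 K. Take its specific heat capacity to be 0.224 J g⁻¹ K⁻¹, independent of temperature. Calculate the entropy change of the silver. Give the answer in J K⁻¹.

ΔS = ∫dQ_rev/T = m c ln(T₂/T₁) = 497 × 0.224 × ln(289/237) = 22.1 J/K.

ΔS = 22.1 J/K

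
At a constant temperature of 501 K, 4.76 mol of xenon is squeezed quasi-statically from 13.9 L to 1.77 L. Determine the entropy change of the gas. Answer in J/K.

For an isothermal ideal gas ΔS_gas = nR ln(V₂/V₁) = 4.76 × 8.314 × ln(1.77/13.9) = -81.6 J/K.

ΔS_gas = -81.6 J/K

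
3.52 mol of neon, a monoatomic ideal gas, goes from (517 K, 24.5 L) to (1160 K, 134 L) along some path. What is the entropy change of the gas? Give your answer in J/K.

Entropy is a state function: ΔS = nC_V ln(T₂/T₁) + nR ln(V₂/V₁), with C_V = 3R/2 = 12.47 J mol⁻¹ K⁻¹ for a monoatomic ideal gas.
ΔS = 3.52 × [12.47 × ln(1160/517) + 8.314 × ln(134/24.5)] = 85.2 J/K.

ΔS = 85.2 J/K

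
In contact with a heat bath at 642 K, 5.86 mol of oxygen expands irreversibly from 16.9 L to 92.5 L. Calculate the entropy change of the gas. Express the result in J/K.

Entropy is a state function, so ΔS_gas depends only on the end states.
For an isothermal ideal gas ΔS_gas = nR ln(V₂/V₁) = 5.86 × 8.314 × ln(92.5/16.9) = 82.8 J/K.

ΔS_gas = 82.8 J/K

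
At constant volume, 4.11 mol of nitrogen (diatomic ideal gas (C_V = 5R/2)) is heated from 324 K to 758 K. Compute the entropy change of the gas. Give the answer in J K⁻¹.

At constant volume, ΔS = nC_V ln(T₂/T₁) with C_V = 5R/2 = 20.79 J mol⁻¹ K⁻¹.
ΔS = 4.11 × 20.79 × ln(758/324) = 72.6 J/K.

ΔS = 72.6 J/K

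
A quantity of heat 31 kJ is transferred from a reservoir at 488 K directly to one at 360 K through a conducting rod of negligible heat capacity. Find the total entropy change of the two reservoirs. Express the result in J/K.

ΔS_hot = −Q/T_H = −31000/488 = -63.52 J/K and ΔS_cold = +Q/T_C = 31000/360 = 86.11 J/K.
ΔS_total = -63.52 + 86.11 = 22.6 J/K, positive as the second law requires.

ΔS_total = 22.6 J/K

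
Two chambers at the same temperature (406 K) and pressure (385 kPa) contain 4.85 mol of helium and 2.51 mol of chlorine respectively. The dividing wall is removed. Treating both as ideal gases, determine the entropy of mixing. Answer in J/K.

Mole fractions: x_A = 4.85/7.36 = 0.659, x_B = 0.341.
ΔS_mix = −R(n_A ln x_A + n_B ln x_B) = −8.314 × (4.85 ln 0.659 + 2.51 ln 0.341) = 39.3 J/K.

ΔS_mix = 39.3 J/K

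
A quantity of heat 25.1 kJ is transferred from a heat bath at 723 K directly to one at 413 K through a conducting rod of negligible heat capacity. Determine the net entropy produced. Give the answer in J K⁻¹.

ΔS_hot = −Q/T_H = −25100/723 = -34.72 J/K and ΔS_cold = +Q/T_C = 25100/413 = 60.77 J/K.
ΔS_total = -34.72 + 60.77 = 26.1 J/K, positive as the second law requires.

ΔS_total = 26.1 J/K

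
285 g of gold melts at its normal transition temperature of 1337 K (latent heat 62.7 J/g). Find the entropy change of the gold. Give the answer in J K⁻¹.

Heat absorbed by the substance: Q = mL = 285 × 62.7 = 17869.5 J.
At constant T, ΔS = Q_rev/T = 17869.5 / 1337 = 13.4 J/K.

ΔS = 13.4 J/K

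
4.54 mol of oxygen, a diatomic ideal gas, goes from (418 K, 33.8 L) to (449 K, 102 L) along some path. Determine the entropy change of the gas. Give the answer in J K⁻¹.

ΔS = 48.4 J/K

Entropy is a state function: ΔS = nC_V ln(T₂/T₁) + nR ln(V₂/V₁), with C_V = 5R/2 = 20.79 J mol⁻¹ K⁻¹ for a diatomic ideal gas.
ΔS = 4.54 × [20.79 × ln(449/418) + 8.314 × ln(102/33.8)] = 48.4 J/K.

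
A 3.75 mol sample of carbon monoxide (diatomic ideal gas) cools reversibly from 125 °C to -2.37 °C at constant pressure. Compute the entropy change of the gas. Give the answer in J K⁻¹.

In kelvin: T₁ = 398.15 K, T₂ = 270.78 K. At constant pressure, ΔS = nC_p ln(T₂/T₁) with C_p = 7R/2 = 29.1 J mol⁻¹ K⁻¹.
ΔS = 3.75 × 29.1 × ln(270.78/398.15) = -42.1 J/K.

ΔS = -42.1 J/K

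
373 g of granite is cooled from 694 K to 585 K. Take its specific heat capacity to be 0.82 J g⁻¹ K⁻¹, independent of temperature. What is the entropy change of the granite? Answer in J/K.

ΔS = -52.3 J/K

ΔS = ∫dQ_rev/T = m c ln(T₂/T₁) = 373 × 0.82 × ln(585/694) = -52.3 J/K.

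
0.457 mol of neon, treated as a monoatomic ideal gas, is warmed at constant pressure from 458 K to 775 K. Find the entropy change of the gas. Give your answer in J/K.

ΔS = 5 J/K

At constant pressure, ΔS = nC_p ln(T₂/T₁) with C_p = 5R/2 = 20.79 J mol⁻¹ K⁻¹.
ΔS = 0.457 × 20.79 × ln(775/458) = 5 J/K.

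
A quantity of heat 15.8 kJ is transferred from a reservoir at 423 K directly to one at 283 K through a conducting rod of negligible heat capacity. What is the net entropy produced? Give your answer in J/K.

ΔS_total = 18.5 J/K

ΔS_hot = −Q/T_H = −15800/423 = -37.35 J/K and ΔS_cold = +Q/T_C = 15800/283 = 55.83 J/K.
ΔS_total = -37.35 + 55.83 = 18.5 J/K, positive as the second law requires.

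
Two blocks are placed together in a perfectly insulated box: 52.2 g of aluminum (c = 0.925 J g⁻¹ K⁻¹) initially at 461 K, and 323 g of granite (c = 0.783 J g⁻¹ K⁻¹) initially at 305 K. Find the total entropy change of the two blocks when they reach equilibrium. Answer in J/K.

ΔS_total = 3.79 J/K

Energy balance: T_f = (m₁c₁T₁ + m₂c₂T₂)/(m₁c₁ + m₂c₂) = 330.01 K.
ΔS₁ = m₁c₁ ln(T_f/T₁) = 48.285 × ln(330.01/461) = -16.14 J/K.
ΔS₂ = m₂c₂ ln(T_f/T₂) = 252.909 × ln(330.01/305) = 19.93 J/K.
ΔS_total = -16.14 + 19.93 = 3.79 J/K.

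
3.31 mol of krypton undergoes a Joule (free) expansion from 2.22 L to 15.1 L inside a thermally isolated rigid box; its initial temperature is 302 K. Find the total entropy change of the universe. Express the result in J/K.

ΔS_universe = 52.8 J/K

No heat is exchanged and no work is done, so the ideal-gas temperature stays constant.
Entropy is a state function; using a reversible isothermal path, ΔS_gas = nR ln(V₂/V₁) = 3.31 × 8.314 × ln(15.1/2.22) = 52.8 J/K.
The insulated surroundings exchange no heat, so ΔS_surr = 0 and ΔS_universe = ΔS_gas.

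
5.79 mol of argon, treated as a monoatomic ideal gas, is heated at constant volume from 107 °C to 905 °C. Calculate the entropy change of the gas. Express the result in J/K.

ΔS = 81.7 J/K

In kelvin: T₁ = 380.15 K, T₂ = 1178.15 K. At constant volume, ΔS = nC_V ln(T₂/T₁) with C_V = 3R/2 = 12.47 J mol⁻¹ K⁻¹.
ΔS = 5.79 × 12.47 × ln(1178.15/380.15) = 81.7 J/K.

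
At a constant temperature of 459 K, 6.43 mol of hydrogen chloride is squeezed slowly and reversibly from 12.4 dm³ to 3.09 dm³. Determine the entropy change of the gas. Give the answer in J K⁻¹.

ΔS_gas = -74.3 J/K

For an isothermal ideal gas ΔS_gas = nR ln(V₂/V₁) = 6.43 × 8.314 × ln(3.09/12.4) = -74.3 J/K.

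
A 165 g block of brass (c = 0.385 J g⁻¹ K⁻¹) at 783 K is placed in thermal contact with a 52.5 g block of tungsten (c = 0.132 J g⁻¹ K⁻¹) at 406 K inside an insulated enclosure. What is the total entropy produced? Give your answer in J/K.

ΔS_total = 1.13 J/K

Energy balance: T_f = (m₁c₁T₁ + m₂c₂T₂)/(m₁c₁ + m₂c₂) = 745.92 K.
ΔS₁ = m₁c₁ ln(T_f/T₁) = 63.525 × ln(745.92/783) = -3.082 J/K.
ΔS₂ = m₂c₂ ln(T_f/T₂) = 6.93 × ln(745.92/406) = 4.215 J/K.
ΔS_total = -3.082 + 4.215 = 1.13 J/K.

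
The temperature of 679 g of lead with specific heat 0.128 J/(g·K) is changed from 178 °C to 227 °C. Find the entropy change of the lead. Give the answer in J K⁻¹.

ΔS = 8.96 J/K

In kelvin: T₁ = 451.15 K, T₂ = 500.15 K. ΔS = ∫dQ_rev/T = m c ln(T₂/T₁) = 679 × 0.128 × ln(500.15/451.15) = 8.96 J/K.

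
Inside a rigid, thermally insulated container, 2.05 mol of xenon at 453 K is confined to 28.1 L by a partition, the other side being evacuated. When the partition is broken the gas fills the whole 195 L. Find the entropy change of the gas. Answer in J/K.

ΔS_gas = 33 J/K

For an ideal gas in free expansion Q = 0 and W = 0, so T is unchanged.
Entropy is a state function; using a reversible isothermal path, ΔS_gas = nR ln(V₂/V₁) = 2.05 × 8.314 × ln(195/28.1) = 33 J/K.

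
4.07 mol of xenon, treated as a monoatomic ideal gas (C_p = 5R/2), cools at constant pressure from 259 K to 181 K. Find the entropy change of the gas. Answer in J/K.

ΔS = -30.3 J/K

At constant pressure, ΔS = nC_p ln(T₂/T₁) with C_p = 5R/2 = 20.79 J mol⁻¹ K⁻¹.
ΔS = 4.07 × 20.79 × ln(181/259) = -30.3 J/K.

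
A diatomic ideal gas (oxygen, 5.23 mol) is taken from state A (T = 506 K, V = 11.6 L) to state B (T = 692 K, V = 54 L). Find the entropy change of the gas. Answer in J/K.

Entropy is a state function: ΔS = nC_V ln(T₂/T₁) + nR ln(V₂/V₁), with C_V = 5R/2 = 20.79 J mol⁻¹ K⁻¹ for a diatomic ideal gas.
ΔS = 5.23 × [20.79 × ln(692/506) + 8.314 × ln(54/11.6)] = 101 J/K.

ΔS = 101 J/K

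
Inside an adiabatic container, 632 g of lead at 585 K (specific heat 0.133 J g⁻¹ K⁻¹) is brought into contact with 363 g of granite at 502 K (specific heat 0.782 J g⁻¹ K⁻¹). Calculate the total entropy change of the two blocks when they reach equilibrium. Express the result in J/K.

Energy balance: T_f = (m₁c₁T₁ + m₂c₂T₂)/(m₁c₁ + m₂c₂) = 520.96 K.
ΔS₁ = m₁c₁ ln(T_f/T₁) = 84.056 × ln(520.96/585) = -9.745 J/K.
ΔS₂ = m₂c₂ ln(T_f/T₂) = 283.866 × ln(520.96/502) = 10.525 J/K.
ΔS_total = -9.745 + 10.525 = 0.78 J/K.

ΔS_total = 0.78 J/K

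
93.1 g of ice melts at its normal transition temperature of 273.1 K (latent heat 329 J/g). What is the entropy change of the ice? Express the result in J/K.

ΔS = 112 J/K

Heat absorbed by the substance: Q = mL = 93.1 × 329 = 30629.9 J.
At constant T, ΔS = Q_rev/T = 30629.9 / 273.1 = 112 J/K.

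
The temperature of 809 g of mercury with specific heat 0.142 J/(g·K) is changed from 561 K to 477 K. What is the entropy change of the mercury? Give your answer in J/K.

ΔS = ∫dQ_rev/T = m c ln(T₂/T₁) = 809 × 0.142 × ln(477/561) = -18.6 J/K.

ΔS = -18.6 J/K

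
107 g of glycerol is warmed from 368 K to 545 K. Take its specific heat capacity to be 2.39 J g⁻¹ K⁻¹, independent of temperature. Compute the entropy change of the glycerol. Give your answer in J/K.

ΔS = ∫dQ_rev/T = m c ln(T₂/T₁) = 107 × 2.39 × ln(545/368) = 100 J/K.

ΔS = 100 J/K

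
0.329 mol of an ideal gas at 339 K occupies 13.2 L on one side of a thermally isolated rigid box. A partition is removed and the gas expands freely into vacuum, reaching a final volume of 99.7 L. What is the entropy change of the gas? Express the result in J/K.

No heat is exchanged and no work is done, so the ideal-gas temperature stays constant.
Entropy is a state function; using a reversible isothermal path, ΔS_gas = nR ln(V₂/V₁) = 0.329 × 8.314 × ln(99.7/13.2) = 5.53 J/K.

ΔS_gas = 5.53 J/K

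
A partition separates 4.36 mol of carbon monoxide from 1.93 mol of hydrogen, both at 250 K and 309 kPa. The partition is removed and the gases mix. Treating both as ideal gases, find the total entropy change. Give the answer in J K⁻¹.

ΔS_mix = 32.2 J/K

Mole fractions: x_A = 4.36/6.29 = 0.693, x_B = 0.307.
ΔS_mix = −R(n_A ln x_A + n_B ln x_B) = −8.314 × (4.36 ln 0.693 + 1.93 ln 0.307) = 32.2 J/K.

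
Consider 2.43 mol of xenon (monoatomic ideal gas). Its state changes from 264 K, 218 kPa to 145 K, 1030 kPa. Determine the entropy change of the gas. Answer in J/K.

ΔS = nC_p ln(T₂/T₁) − nR ln(P₂/P₁), with C_p = 5R/2 = 20.79 J mol⁻¹ K⁻¹ for a monoatomic ideal gas.
ΔS = 2.43 × [20.79 × ln(145/264) − 8.314 × ln(1030/218)] = -61.6 J/K.

ΔS = -61.6 J/K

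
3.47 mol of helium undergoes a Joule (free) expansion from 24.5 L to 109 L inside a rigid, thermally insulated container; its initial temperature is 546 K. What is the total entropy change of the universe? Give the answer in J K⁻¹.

For an ideal gas in free expansion Q = 0 and W = 0, so T is unchanged.
Entropy is a state function; using a reversible isothermal path, ΔS_gas = nR ln(V₂/V₁) = 3.47 × 8.314 × ln(109/24.5) = 43.1 J/K.
The insulated surroundings exchange no heat, so ΔS_surr = 0 and ΔS_universe = ΔS_gas.

ΔS_universe = 43.1 J/K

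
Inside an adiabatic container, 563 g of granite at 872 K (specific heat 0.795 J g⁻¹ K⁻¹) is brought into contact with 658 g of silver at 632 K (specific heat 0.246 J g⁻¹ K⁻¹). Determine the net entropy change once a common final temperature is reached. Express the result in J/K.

Energy balance: T_f = (m₁c₁T₁ + m₂c₂T₂)/(m₁c₁ + m₂c₂) = 808.26 K.
ΔS₁ = m₁c₁ ln(T_f/T₁) = 447.585 × ln(808.26/872) = -33.98 J/K.
ΔS₂ = m₂c₂ ln(T_f/T₂) = 161.868 × ln(808.26/632) = 39.82 J/K.
ΔS_total = -33.98 + 39.82 = 5.84 J/K.

ΔS_total = 5.84 J/K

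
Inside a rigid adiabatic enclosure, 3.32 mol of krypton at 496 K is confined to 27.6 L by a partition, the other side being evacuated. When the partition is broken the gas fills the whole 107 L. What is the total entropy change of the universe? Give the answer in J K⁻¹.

ΔS_universe = 37.4 J/K

For an ideal gas in free expansion Q = 0 and W = 0, so T is unchanged.
Entropy is a state function; using a reversible isothermal path, ΔS_gas = nR ln(V₂/V₁) = 3.32 × 8.314 × ln(107/27.6) = 37.4 J/K.
The insulated surroundings exchange no heat, so ΔS_surr = 0 and ΔS_universe = ΔS_gas.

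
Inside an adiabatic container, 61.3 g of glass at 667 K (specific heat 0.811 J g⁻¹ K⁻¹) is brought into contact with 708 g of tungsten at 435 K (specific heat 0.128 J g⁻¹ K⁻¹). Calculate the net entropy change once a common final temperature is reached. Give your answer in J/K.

Energy balance: T_f = (m₁c₁T₁ + m₂c₂T₂)/(m₁c₁ + m₂c₂) = 517.19 K.
ΔS₁ = m₁c₁ ln(T_f/T₁) = 49.7143 × ln(517.19/667) = -12.647 J/K.
ΔS₂ = m₂c₂ ln(T_f/T₂) = 90.624 × ln(517.19/435) = 15.683 J/K.
ΔS_total = -12.647 + 15.683 = 3.04 J/K.

ΔS_total = 3.04 J/K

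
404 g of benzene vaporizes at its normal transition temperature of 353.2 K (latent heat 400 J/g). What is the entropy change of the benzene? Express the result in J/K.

Heat absorbed by the substance: Q = mL = 404 × 400 = 161600 J.
At constant T, ΔS = Q_rev/T = 161600 / 353.2 = 458 J/K.

ΔS = 458 J/K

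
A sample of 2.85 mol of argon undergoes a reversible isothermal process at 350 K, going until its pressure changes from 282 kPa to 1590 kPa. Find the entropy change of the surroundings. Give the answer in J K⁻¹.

For an isothermal ideal gas ΔS_gas = nR ln(P₁/P₂) = 2.85 × 8.314 × ln(282/1590) = -41 J/K.
The process is reversible, so ΔS_surr = −ΔS_gas = 41 J/K and ΔS_universe = 0.

ΔS_surr = 41 J/K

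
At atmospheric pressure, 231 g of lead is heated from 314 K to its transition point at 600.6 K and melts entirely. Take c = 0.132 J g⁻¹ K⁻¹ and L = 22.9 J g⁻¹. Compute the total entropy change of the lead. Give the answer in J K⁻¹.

Warming step: ΔS₁ = m c ln(T_tr/T_i) = 231 × 0.132 × ln(600.6/314) = 19.78 J/K.
Phase change: ΔS₂ = +mL/T_tr = 231 × 22.9 / 600.6 = 8.808 J/K.
ΔS_total = (19.78) + (8.808) = 28.6 J/K.

ΔS = 28.6 J/K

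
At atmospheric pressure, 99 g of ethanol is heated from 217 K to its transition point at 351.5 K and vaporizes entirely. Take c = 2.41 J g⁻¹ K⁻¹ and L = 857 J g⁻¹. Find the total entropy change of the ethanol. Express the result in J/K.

Warming step: ΔS₁ = m c ln(T_tr/T_i) = 99 × 2.41 × ln(351.5/217) = 115.1 J/K.
Phase change: ΔS₂ = +mL/T_tr = 99 × 857 / 351.5 = 241.4 J/K.
ΔS_total = (115.1) + (241.4) = 356 J/K.

ΔS = 356 J/K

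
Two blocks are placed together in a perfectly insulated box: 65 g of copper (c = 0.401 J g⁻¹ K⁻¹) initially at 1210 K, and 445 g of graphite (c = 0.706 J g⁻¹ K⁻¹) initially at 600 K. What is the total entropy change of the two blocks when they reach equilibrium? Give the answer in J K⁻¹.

Energy balance: T_f = (m₁c₁T₁ + m₂c₂T₂)/(m₁c₁ + m₂c₂) = 646.73 K.
ΔS₁ = m₁c₁ ln(T_f/T₁) = 26.065 × ln(646.73/1210) = -16.33 J/K.
ΔS₂ = m₂c₂ ln(T_f/T₂) = 314.17 × ln(646.73/600) = 23.56 J/K.
ΔS_total = -16.33 + 23.56 = 7.23 J/K.

ΔS_total = 7.23 J/K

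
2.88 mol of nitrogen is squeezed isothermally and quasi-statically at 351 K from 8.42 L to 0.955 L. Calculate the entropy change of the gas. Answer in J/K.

ΔS_gas = -52.1 J/K

For an isothermal ideal gas ΔS_gas = nR ln(V₂/V₁) = 2.88 × 8.314 × ln(0.955/8.42) = -52.1 J/K.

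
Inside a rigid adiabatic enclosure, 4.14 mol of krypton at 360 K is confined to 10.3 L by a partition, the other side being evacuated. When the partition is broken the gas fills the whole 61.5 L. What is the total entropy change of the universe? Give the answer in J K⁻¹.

For an ideal gas in free expansion Q = 0 and W = 0, so T is unchanged.
Entropy is a state function; using a reversible isothermal path, ΔS_gas = nR ln(V₂/V₁) = 4.14 × 8.314 × ln(61.5/10.3) = 61.5 J/K.
The insulated surroundings exchange no heat, so ΔS_surr = 0 and ΔS_universe = ΔS_gas.

ΔS_universe = 61.5 J/K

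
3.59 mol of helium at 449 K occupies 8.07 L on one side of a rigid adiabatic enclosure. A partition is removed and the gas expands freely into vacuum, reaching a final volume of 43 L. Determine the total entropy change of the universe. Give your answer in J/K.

For an ideal gas in free expansion Q = 0 and W = 0, so T is unchanged.
Entropy is a state function; using a reversible isothermal path, ΔS_gas = nR ln(V₂/V₁) = 3.59 × 8.314 × ln(43/8.07) = 49.9 J/K.
The insulated surroundings exchange no heat, so ΔS_surr = 0 and ΔS_universe = ΔS_gas.

ΔS_universe = 49.9 J/K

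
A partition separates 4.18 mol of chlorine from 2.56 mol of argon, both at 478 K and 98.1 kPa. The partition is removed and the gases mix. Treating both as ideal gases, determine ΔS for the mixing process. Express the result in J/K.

ΔS_mix = 37.2 J/K

Mole fractions: x_A = 4.18/6.74 = 0.62, x_B = 0.38.
ΔS_mix = −R(n_A ln x_A + n_B ln x_B) = −8.314 × (4.18 ln 0.62 + 2.56 ln 0.38) = 37.2 J/K.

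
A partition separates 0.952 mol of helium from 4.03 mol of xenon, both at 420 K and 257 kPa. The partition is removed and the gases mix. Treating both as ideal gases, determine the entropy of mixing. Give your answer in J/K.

Mole fractions: x_A = 0.952/4.98 = 0.191, x_B = 0.809.
ΔS_mix = −R(n_A ln x_A + n_B ln x_B) = −8.314 × (0.952 ln 0.191 + 4.03 ln 0.809) = 20.2 J/K.

ΔS_mix = 20.2 J/K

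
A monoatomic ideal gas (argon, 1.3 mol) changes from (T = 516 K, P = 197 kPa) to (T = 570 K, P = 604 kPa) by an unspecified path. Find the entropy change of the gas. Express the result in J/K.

ΔS = -9.42 J/K

ΔS = nC_p ln(T₂/T₁) − nR ln(P₂/P₁), with C_p = 5R/2 = 20.79 J mol⁻¹ K⁻¹ for a monoatomic ideal gas.
ΔS = 1.3 × [20.79 × ln(570/516) − 8.314 × ln(604/197)] = -9.42 J/K.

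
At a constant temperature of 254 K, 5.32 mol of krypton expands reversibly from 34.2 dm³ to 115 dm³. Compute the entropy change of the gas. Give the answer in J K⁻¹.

ΔS_gas = 53.6 J/K

For an isothermal ideal gas ΔS_gas = nR ln(V₂/V₁) = 5.32 × 8.314 × ln(115/34.2) = 53.6 J/K.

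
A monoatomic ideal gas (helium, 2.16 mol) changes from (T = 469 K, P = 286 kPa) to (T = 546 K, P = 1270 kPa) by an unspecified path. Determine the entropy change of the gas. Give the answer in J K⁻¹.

ΔS = nC_p ln(T₂/T₁) − nR ln(P₂/P₁), with C_p = 5R/2 = 20.79 J mol⁻¹ K⁻¹ for a monoatomic ideal gas.
ΔS = 2.16 × [20.79 × ln(546/469) − 8.314 × ln(1270/286)] = -19.9 J/K.

ΔS = -19.9 J/K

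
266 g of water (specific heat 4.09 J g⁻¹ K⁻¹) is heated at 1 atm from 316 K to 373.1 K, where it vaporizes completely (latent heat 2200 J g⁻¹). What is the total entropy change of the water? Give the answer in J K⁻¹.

Warming step: ΔS₁ = m c ln(T_tr/T_i) = 266 × 4.09 × ln(373.1/316) = 180.7 J/K.
Phase change: ΔS₂ = +mL/T_tr = 266 × 2200 / 373.1 = 1568 J/K.
ΔS_total = (180.7) + (1568) = 1750 J/K.

ΔS = 1750 J/K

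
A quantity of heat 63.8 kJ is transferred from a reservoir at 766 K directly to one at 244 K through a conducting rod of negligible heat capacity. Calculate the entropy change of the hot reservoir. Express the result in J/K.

The hot reservoir loses heat Q, so ΔS_hot = −Q/T_H = −63800/766 = -83.3 J/K.

ΔS_hot = -83.3 J/K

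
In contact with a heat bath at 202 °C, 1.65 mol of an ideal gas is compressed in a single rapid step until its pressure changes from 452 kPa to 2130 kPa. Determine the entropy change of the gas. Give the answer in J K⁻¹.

Entropy is a state function, so ΔS_gas depends only on the end states.
For an isothermal ideal gas ΔS_gas = nR ln(P₁/P₂) = 1.65 × 8.314 × ln(452/2130) = -21.3 J/K.

ΔS_gas = -21.3 J/K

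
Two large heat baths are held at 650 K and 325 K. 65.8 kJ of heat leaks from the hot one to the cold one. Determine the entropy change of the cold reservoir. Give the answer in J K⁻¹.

The cold reservoir gains heat Q, so ΔS_cold = +Q/T_C = 65800/325 = 202 J/K.

ΔS_cold = 202 J/K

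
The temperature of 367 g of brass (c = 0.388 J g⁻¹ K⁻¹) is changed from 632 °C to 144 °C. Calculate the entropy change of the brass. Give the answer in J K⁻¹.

ΔS = -110 J/K

In kelvin: T₁ = 905.15 K, T₂ = 417.15 K. ΔS = ∫dQ_rev/T = m c ln(T₂/T₁) = 367 × 0.388 × ln(417.15/905.15) = -110 J/K.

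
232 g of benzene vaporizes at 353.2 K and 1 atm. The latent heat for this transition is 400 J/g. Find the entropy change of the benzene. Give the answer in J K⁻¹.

Heat absorbed by the substance: Q = mL = 232 × 400 = 92800 J.
At constant T, ΔS = Q_rev/T = 92800 / 353.2 = 263 J/K.

ΔS = 263 J/K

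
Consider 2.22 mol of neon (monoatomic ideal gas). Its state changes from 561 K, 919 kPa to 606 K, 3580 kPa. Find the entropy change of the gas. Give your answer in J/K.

ΔS = -21.5 J/K

ΔS = nC_p ln(T₂/T₁) − nR ln(P₂/P₁), with C_p = 5R/2 = 20.79 J mol⁻¹ K⁻¹ for a monoatomic ideal gas.
ΔS = 2.22 × [20.79 × ln(606/561) − 8.314 × ln(3580/919)] = -21.5 J/K.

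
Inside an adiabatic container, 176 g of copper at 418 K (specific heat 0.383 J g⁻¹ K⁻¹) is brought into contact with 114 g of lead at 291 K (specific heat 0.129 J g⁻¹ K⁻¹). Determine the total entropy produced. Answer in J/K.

Energy balance: T_f = (m₁c₁T₁ + m₂c₂T₂)/(m₁c₁ + m₂c₂) = 395.26 K.
ΔS₁ = m₁c₁ ln(T_f/T₁) = 67.408 × ln(395.26/418) = -3.771 J/K.
ΔS₂ = m₂c₂ ln(T_f/T₂) = 14.706 × ln(395.26/291) = 4.503 J/K.
ΔS_total = -3.771 + 4.503 = 0.732 J/K.

ΔS_total = 0.732 J/K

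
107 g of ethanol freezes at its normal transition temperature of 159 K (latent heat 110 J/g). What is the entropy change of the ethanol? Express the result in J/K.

Heat released by the substance: Q = −mL = −107 × 110 = −11770 J.
At constant T, ΔS = Q_rev/T = −11770 / 159 = -74 J/K.

ΔS = -74 J/K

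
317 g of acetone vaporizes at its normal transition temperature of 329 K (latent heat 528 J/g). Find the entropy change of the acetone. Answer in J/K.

ΔS = 509 J/K

Heat absorbed by the substance: Q = mL = 317 × 528 = 167376 J.
At constant T, ΔS = Q_rev/T = 167376 / 329 = 509 J/K.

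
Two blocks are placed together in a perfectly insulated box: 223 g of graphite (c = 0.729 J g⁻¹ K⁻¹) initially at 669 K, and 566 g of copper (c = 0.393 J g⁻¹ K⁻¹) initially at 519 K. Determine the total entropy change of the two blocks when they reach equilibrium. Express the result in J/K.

Energy balance: T_f = (m₁c₁T₁ + m₂c₂T₂)/(m₁c₁ + m₂c₂) = 582.34 K.
ΔS₁ = m₁c₁ ln(T_f/T₁) = 162.567 × ln(582.34/669) = -22.55 J/K.
ΔS₂ = m₂c₂ ln(T_f/T₂) = 222.438 × ln(582.34/519) = 25.61 J/K.
ΔS_total = -22.55 + 25.61 = 3.06 J/K.

ΔS_total = 3.06 J/K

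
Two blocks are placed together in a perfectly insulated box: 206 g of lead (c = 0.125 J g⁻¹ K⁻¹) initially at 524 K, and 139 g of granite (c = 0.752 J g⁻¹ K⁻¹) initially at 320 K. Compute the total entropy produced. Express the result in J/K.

ΔS_total = 2.76 J/K

Energy balance: T_f = (m₁c₁T₁ + m₂c₂T₂)/(m₁c₁ + m₂c₂) = 360.32 K.
ΔS₁ = m₁c₁ ln(T_f/T₁) = 25.75 × ln(360.32/524) = -9.643 J/K.
ΔS₂ = m₂c₂ ln(T_f/T₂) = 104.528 × ln(360.32/320) = 12.4 J/K.
ΔS_total = -9.643 + 12.4 = 2.76 J/K.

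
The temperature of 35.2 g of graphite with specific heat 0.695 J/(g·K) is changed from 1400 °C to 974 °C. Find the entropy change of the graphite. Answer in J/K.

In kelvin: T₁ = 1673.15 K, T₂ = 1247.15 K. ΔS = ∫dQ_rev/T = m c ln(T₂/T₁) = 35.2 × 0.695 × ln(1247.15/1673.15) = -7.19 J/K.

ΔS = -7.19 J/K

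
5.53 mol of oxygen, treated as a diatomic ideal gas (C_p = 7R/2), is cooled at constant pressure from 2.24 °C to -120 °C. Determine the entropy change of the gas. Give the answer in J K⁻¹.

In kelvin: T₁ = 275.39 K, T₂ = 153.15 K. At constant pressure, ΔS = nC_p ln(T₂/T₁) with C_p = 7R/2 = 29.1 J mol⁻¹ K⁻¹.
ΔS = 5.53 × 29.1 × ln(153.15/275.39) = -94.4 J/K.

ΔS = -94.4 J/K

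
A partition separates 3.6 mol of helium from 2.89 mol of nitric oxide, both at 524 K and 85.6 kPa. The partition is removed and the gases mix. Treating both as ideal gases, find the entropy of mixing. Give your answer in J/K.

Mole fractions: x_A = 3.6/6.49 = 0.555, x_B = 0.445.
ΔS_mix = −R(n_A ln x_A + n_B ln x_B) = −8.314 × (3.6 ln 0.555 + 2.89 ln 0.445) = 37.1 J/K.

ΔS_mix = 37.1 J/K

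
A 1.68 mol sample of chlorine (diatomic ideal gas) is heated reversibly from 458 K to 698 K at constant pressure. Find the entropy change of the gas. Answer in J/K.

At constant pressure, ΔS = nC_p ln(T₂/T₁) with C_p = 7R/2 = 29.1 J mol⁻¹ K⁻¹.
ΔS = 1.68 × 29.1 × ln(698/458) = 20.6 J/K.

ΔS = 20.6 J/K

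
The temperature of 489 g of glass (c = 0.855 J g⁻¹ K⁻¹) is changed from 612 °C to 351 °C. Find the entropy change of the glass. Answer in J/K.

ΔS = -146 J/K

In kelvin: T₁ = 885.15 K, T₂ = 624.15 K. ΔS = ∫dQ_rev/T = m c ln(T₂/T₁) = 489 × 0.855 × ln(624.15/885.15) = -146 J/K.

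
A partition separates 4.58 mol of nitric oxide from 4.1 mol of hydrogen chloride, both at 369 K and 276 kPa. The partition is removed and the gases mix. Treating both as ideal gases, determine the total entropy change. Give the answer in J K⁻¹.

ΔS_mix = 49.9 J/K

Mole fractions: x_A = 4.58/8.68 = 0.528, x_B = 0.472.
ΔS_mix = −R(n_A ln x_A + n_B ln x_B) = −8.314 × (4.58 ln 0.528 + 4.1 ln 0.472) = 49.9 J/K.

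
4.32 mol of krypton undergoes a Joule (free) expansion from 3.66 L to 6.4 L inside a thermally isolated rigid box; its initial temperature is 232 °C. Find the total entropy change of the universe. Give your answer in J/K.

ΔS_universe = 20.1 J/K

No heat is exchanged and no work is done, so the ideal-gas temperature stays constant.
Entropy is a state function; using a reversible isothermal path, ΔS_gas = nR ln(V₂/V₁) = 4.32 × 8.314 × ln(6.4/3.66) = 20.1 J/K.
The insulated surroundings exchange no heat, so ΔS_surr = 0 and ΔS_universe = ΔS_gas.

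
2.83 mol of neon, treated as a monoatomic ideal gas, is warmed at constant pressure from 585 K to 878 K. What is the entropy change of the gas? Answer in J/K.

ΔS = 23.9 J/K

At constant pressure, ΔS = nC_p ln(T₂/T₁) with C_p = 5R/2 = 20.79 J mol⁻¹ K⁻¹.
ΔS = 2.83 × 20.79 × ln(878/585) = 23.9 J/K.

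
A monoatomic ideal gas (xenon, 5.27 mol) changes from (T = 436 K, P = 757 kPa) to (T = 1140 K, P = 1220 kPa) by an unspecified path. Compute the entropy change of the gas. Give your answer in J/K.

ΔS = nC_p ln(T₂/T₁) − nR ln(P₂/P₁), with C_p = 5R/2 = 20.79 J mol⁻¹ K⁻¹ for a monoatomic ideal gas.
ΔS = 5.27 × [20.79 × ln(1140/436) − 8.314 × ln(1220/757)] = 84.4 J/K.

ΔS = 84.4 J/K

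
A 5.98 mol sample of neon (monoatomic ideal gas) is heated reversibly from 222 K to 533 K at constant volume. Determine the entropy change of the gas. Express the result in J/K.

At constant volume, ΔS = nC_V ln(T₂/T₁) with C_V = 3R/2 = 12.47 J mol⁻¹ K⁻¹.
ΔS = 5.98 × 12.47 × ln(533/222) = 65.3 J/K.

ΔS = 65.3 J/K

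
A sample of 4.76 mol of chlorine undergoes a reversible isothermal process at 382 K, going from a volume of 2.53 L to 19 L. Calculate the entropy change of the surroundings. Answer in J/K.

ΔS_surr = -79.8 J/K

For an isothermal ideal gas ΔS_gas = nR ln(V₂/V₁) = 4.76 × 8.314 × ln(19/2.53) = 79.8 J/K.
The process is reversible, so ΔS_surr = −ΔS_gas = -79.8 J/K and ΔS_universe = 0.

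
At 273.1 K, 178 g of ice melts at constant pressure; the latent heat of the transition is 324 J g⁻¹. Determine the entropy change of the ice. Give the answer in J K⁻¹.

ΔS = 211 J/K

Heat absorbed by the substance: Q = mL = 178 × 324 = 57672 J.
At constant T, ΔS = Q_rev/T = 57672 / 273.1 = 211 J/K.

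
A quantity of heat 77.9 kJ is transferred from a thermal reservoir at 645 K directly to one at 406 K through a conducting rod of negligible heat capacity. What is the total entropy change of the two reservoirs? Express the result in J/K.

ΔS_hot = −Q/T_H = −77900/645 = -120.8 J/K and ΔS_cold = +Q/T_C = 77900/406 = 191.9 J/K.
ΔS_total = -120.8 + 191.9 = 71.1 J/K, positive as the second law requires.

ΔS_total = 71.1 J/K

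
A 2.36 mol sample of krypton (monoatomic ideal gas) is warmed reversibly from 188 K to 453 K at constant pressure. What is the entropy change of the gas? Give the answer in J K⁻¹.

ΔS = 43.1 J/K

At constant pressure, ΔS = nC_p ln(T₂/T₁) with C_p = 5R/2 = 20.79 J mol⁻¹ K⁻¹.
ΔS = 2.36 × 20.79 × ln(453/188) = 43.1 J/K.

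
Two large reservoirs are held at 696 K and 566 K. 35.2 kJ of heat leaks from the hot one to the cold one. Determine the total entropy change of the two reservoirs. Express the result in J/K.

ΔS_hot = −Q/T_H = −35200/696 = -50.57 J/K and ΔS_cold = +Q/T_C = 35200/566 = 62.19 J/K.
ΔS_total = -50.57 + 62.19 = 11.6 J/K, positive as the second law requires.

ΔS_total = 11.6 J/K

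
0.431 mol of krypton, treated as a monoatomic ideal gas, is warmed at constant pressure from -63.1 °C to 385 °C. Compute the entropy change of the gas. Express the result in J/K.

ΔS = 10.2 J/K

In kelvin: T₁ = 210.05 K, T₂ = 658.15 K. At constant pressure, ΔS = nC_p ln(T₂/T₁) with C_p = 5R/2 = 20.79 J mol⁻¹ K⁻¹.
ΔS = 0.431 × 20.79 × ln(658.15/210.05) = 10.2 J/K.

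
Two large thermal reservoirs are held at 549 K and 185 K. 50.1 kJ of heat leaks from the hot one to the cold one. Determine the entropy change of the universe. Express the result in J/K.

ΔS_hot = −Q/T_H = −50100/549 = -91.26 J/K and ΔS_cold = +Q/T_C = 50100/185 = 270.8 J/K.
ΔS_total = -91.26 + 270.8 = 180 J/K, positive as the second law requires.

ΔS_total = 180 J/K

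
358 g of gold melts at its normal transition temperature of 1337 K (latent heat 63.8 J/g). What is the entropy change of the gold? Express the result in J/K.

ΔS = 17.1 J/K

Heat absorbed by the substance: Q = mL = 358 × 63.8 = 22840.4 J.
At constant T, ΔS = Q_rev/T = 22840.4 / 1337 = 17.1 J/K.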